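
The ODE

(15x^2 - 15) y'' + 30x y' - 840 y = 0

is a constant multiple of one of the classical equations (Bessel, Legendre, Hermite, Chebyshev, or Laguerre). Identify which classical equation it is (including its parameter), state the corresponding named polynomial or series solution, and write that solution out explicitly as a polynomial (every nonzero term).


All three coefficients share the factor -15; dividing through by -15 gives  (1 - x^2) y'' - 2x y' + 56 y = 0.
This matches the Legendre equation (1 - x^2) y'' - 2x y' + n(n+1) y = 0 (note the -2x y' term) with n(n+1) = 56, so n = 7; the polynomial solution is P_7(x).
With y = sum_k a_k x^k, matching x^k gives (k+2)(k+1) a_{k+2} = [k(k+1) - n(n+1)] a_k = (k - 7)(k + 8) a_k. The right side vanishes at k = 7, so the series with the parity of 7 terminates at degree 7.
Standard normalization (P_n(1) = 1): leading coefficient (2n)!/(2^n (n!)^2) = 87178291200/(128*25401600) = 429/16, so a_7 = 429/16. Work downward with a_k = (k+1)(k+2) a_{k+2} / ((k - 7)(k + 8)):
  a_5 = (6)(7)(429/16) / ((5 - 7)(5 + 8)) = (9009/8)/(-26) = -693/16
  a_3 = (4)(5)(-693/16) / ((3 - 7)(3 + 8)) = (-3465/4)/(-44) = 315/16
  a_1 = (2)(3)(315/16) / ((1 - 7)(1 + 8)) = (945/8)/(-54) = -35/16
Hence P_7(x) = 429 x^7/16 - 693 x^5/16 + 315 x^3/16 - 35 x/16.

P_7(x); series = 429 x^7/16 - 693 x^5/16 + 315 x^3/16 - 35 x/16


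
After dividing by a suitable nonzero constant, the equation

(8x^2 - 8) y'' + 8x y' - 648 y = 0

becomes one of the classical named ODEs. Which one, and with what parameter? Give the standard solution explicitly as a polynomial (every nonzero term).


All three coefficients share the factor -8; dividing through by -8 gives  (1 - x^2) y'' - x y' + 81 y = 0.
This matches the Chebyshev equation (1 - x^2) y'' - x y' + n^2 y = 0 (note the -x y' term, not -2x y') with n^2 = 81, so n = 9; the polynomial solution is T_9(x).
With y = sum_k a_k x^k, matching x^k gives (k+2)(k+1) a_{k+2} = (k^2 - n^2) a_k = (k - 9)(k + 9) a_k. The right side vanishes at k = 9, so the series with the parity of 9 terminates at degree 9.
Standard normalization: leading coefficient of T_n is 2^(n-1), so a_9 = 2^8 = 256. Work downward with a_k = (k+1)(k+2) a_{k+2} / ((k - 9)(k + 9)):
  a_7 = (8)(9)(256) / ((7 - 9)(7 + 9)) = 18432/(-32) = -576
  a_5 = (6)(7)(-576) / ((5 - 9)(5 + 9)) = -24192/(-56) = 432
  a_3 = (4)(5)(432) / ((3 - 9)(3 + 9)) = 8640/(-72) = -120
  a_1 = (2)(3)(-120) / ((1 - 9)(1 + 9)) = -720/(-80) = 9
Hence T_9(x) = 256 x^9 - 576 x^7 + 432 x^5 - 120 x^3 + 9 x.

T_9(x); series = 256 x^9 - 576 x^7 + 432 x^5 - 120 x^3 + 9 x


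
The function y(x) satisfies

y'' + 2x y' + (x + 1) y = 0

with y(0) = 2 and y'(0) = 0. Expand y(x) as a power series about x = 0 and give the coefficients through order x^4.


Ansatz: y(x) = sum_{n>=0} a_n x^n, so y'(x) = sum_{n>=1} n a_n x^(n-1) and y''(x) = sum_{n>=2} n(n-1) a_n x^(n-2).
Substitute into P(x) y'' + Q(x) y' + R(x) y = 0 with P(x) = 1, Q(x) = 2x, R(x) = x + 1, and match powers of x.
Initial conditions: a_0 = 2, a_1 = 0.
Setting the coefficient of each power of x to zero and solving order by order (substituting the coefficients already found):
  x^0: 2 a_2 + a_0 = 0  ->  2 a_2 = -a_0 = -2  ->  a_2 = -1
  x^1: 6 a_3 + 3 a_1 + a_0 = 0  ->  6 a_3 = -3 a_1 - a_0 = -2  ->  a_3 = -1/3
  x^2: 12 a_4 + 5 a_2 + a_1 = 0  ->  12 a_4 = -5 a_2 - a_1 = 5  ->  a_4 = 5/12
Truncated series: y(x) = 2 - x^2 - (1/3) x^3 + (5/12) x^4 + O(x^5).

a_0 = 2; a_1 = 0; a_2 = -1; a_3 = -1/3; a_4 = 5/12


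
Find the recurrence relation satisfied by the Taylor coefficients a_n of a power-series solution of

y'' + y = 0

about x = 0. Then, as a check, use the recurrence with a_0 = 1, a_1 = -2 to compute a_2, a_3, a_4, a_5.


Substitute y = sum_n a_n x^n into y'' + (const) y = 0.
y''(x) = sum_{n>=0} (n+2)(n+1) a_{n+2} x^n.
The ODE becomes sum_n [(n+2)(n+1) a_{n+2} + 1 a_n] x^n = 0.
Setting each coefficient to zero gives the recurrence:
  (n+2)(n+1) a_{n+2} + 1 a_n = 0,
  a_{n+2} = -1 / ((n+1)(n+2)) a_n.

Check with a_0 = 1, a_1 = -2 (apply the recurrence for n = 0, 1, 2, 3): a_0 = 1, a_1 = -2, a_2 = -1/2, a_3 = 1/3, a_4 = 1/24, a_5 = -1/60.

a_{n+2} = -1/((n+1)(n+2)) * a_n; check: a_0 = 1, a_1 = -2, a_2 = -1/2, a_3 = 1/3, a_4 = 1/24, a_5 = -1/60


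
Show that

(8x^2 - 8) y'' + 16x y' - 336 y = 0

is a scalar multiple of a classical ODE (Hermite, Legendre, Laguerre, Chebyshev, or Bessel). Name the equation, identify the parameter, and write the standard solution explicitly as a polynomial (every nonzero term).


All three coefficients share the factor -8; dividing through by -8 gives  (1 - x^2) y'' - 2x y' + 42 y = 0.
This matches the Legendre equation (1 - x^2) y'' - 2x y' + n(n+1) y = 0 (note the -2x y' term) with n(n+1) = 42, so n = 6; the polynomial solution is P_6(x).
With y = sum_k a_k x^k, matching x^k gives (k+2)(k+1) a_{k+2} = [k(k+1) - n(n+1)] a_k = (k - 6)(k + 7) a_k. The right side vanishes at k = 6, so the series with the parity of 6 terminates at degree 6.
Standard normalization (P_n(1) = 1): leading coefficient (2n)!/(2^n (n!)^2) = 479001600/(64*518400) = 231/16, so a_6 = 231/16. Work downward with a_k = (k+1)(k+2) a_{k+2} / ((k - 6)(k + 7)):
  a_4 = (5)(6)(231/16) / ((4 - 6)(4 + 7)) = (3465/8)/(-22) = -315/16
  a_2 = (3)(4)(-315/16) / ((2 - 6)(2 + 7)) = (-945/4)/(-36) = 105/16
  a_0 = (1)(2)(105/16) / ((0 - 6)(0 + 7)) = (105/8)/(-42) = -5/16
Hence P_6(x) = 231 x^6/16 - 315 x^4/16 + 105 x^2/16 - 5/16.

P_6(x); series = 231 x^6/16 - 315 x^4/16 + 105 x^2/16 - 5/16


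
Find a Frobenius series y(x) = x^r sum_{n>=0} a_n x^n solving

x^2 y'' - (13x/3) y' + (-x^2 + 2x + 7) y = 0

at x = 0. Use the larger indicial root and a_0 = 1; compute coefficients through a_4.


Write in Frobenius form y'' + (p(x)/x) y' + (q(x)/x^2) y = 0:
  p(x) = -13/3,  q(x) = -x^2 + 2x + 7.
Indicial equation: r(r-1) + (-13/3) r + (7) = 0 -> roots r_1 = 3, r_2 = 7/3.
Take r = r_1 = 3. Let y(x) = x^r sum_{n>=0} a_n x^n with a_0 = 1.
Substitute y = x^r sum a_n x^n and match x^{r+n}. The recurrence is
  D(n) a_n + 2 a_{n-1} - 1 a_{n-2} = 0,  where D(n) = (r+n)(r+n-1) + (-13/3)(r+n) + (7).
  a_n = [-2 a_{n-1} + 1 a_{n-2}] / D(n).
Since the indicial polynomial factors as (r - r_1)(r - r_2), D(n) = (r_1 + n - r_1)(r_1 + n - r_2) = n(n + 2/3).
Evaluating step by step (a_0 = 1):
  n = 1: D(1) = 1(1 + 2/3) = 5/3; numerator = -2(1) = -2; a_1 = (-2)/(5/3) = -6/5
  n = 2: D(2) = 2(2 + 2/3) = 16/3; numerator = -2(-6/5) + 1(1) = 17/5; a_2 = (17/5)/(16/3) = 51/80
  n = 3: D(3) = 3(3 + 2/3) = 11; numerator = -2(51/80) + 1(-6/5) = -99/40; a_3 = (-99/40)/(11) = -9/40
  n = 4: D(4) = 4(4 + 2/3) = 56/3; numerator = -2(-9/40) + 1(51/80) = 87/80; a_4 = (87/80)/(56/3) = 261/4480

r = 3; a_0 = 1; a_1 = -6/5; a_2 = 51/80; a_3 = -9/40; a_4 = 261/4480


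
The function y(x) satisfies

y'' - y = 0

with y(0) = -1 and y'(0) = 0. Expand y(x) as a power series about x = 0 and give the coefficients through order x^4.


Ansatz: y(x) = sum_{n>=0} a_n x^n, so y'(x) = sum_{n>=1} n a_n x^(n-1) and y''(x) = sum_{n>=2} n(n-1) a_n x^(n-2).
Substitute into P(x) y'' + Q(x) y' + R(x) y = 0 with P(x) = 1, Q(x) = 0, R(x) = -1, and match powers of x.
Initial conditions: a_0 = -1, a_1 = 0.
Setting the coefficient of each power of x to zero and solving order by order (substituting the coefficients already found):
  x^0: 2 a_2 - a_0 = 0  ->  2 a_2 = a_0 = -1  ->  a_2 = -1/2
  x^1: 6 a_3 - a_1 = 0  ->  6 a_3 = a_1 = 0  ->  a_3 = 0
  x^2: 12 a_4 - a_2 = 0  ->  12 a_4 = a_2 = -1/2  ->  a_4 = -1/24
Truncated series: y(x) = -1 - (1/2) x^2 - (1/24) x^4 + O(x^5).

a_0 = -1; a_1 = 0; a_2 = -1/2; a_3 = 0; a_4 = -1/24


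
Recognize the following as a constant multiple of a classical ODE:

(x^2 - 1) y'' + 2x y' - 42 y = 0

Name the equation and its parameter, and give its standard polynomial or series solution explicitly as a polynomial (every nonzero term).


All three coefficients share the factor -1; dividing through by -1 gives  (1 - x^2) y'' - 2x y' + 42 y = 0.
This matches the Legendre equation (1 - x^2) y'' - 2x y' + n(n+1) y = 0 (note the -2x y' term) with n(n+1) = 42, so n = 6; the polynomial solution is P_6(x).
With y = sum_k a_k x^k, matching x^k gives (k+2)(k+1) a_{k+2} = [k(k+1) - n(n+1)] a_k = (k - 6)(k + 7) a_k. The right side vanishes at k = 6, so the series with the parity of 6 terminates at degree 6.
Standard normalization (P_n(1) = 1): leading coefficient (2n)!/(2^n (n!)^2) = 479001600/(64*518400) = 231/16, so a_6 = 231/16. Work downward with a_k = (k+1)(k+2) a_{k+2} / ((k - 6)(k + 7)):
  a_4 = (5)(6)(231/16) / ((4 - 6)(4 + 7)) = (3465/8)/(-22) = -315/16
  a_2 = (3)(4)(-315/16) / ((2 - 6)(2 + 7)) = (-945/4)/(-36) = 105/16
  a_0 = (1)(2)(105/16) / ((0 - 6)(0 + 7)) = (105/8)/(-42) = -5/16
Hence P_6(x) = 231 x^6/16 - 315 x^4/16 + 105 x^2/16 - 5/16.

P_6(x); series = 231 x^6/16 - 315 x^4/16 + 105 x^2/16 - 5/16


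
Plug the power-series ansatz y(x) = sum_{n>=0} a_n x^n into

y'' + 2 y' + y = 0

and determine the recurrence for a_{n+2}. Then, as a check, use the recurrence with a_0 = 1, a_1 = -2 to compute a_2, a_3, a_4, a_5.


Substitute y = sum_n a_n x^n.
y''(x) has coefficient (n+2)(n+1) a_{n+2} at x^n;
2 y'(x) has coefficient 2 (n+1) a_{n+1} at x^n;
y(x) has coefficient 1 a_n at x^n.
Matching x^n: (n+2)(n+1) a_{n+2} + 2 (n+1) a_{n+1} + 1 a_n = 0.
Thus a_{n+2} = [-2 (n+1) a_{n+1} - 1 a_n] / ((n+1)(n+2)).

Check with a_0 = 1, a_1 = -2 (apply the recurrence for n = 0, 1, 2, 3): a_0 = 1, a_1 = -2, a_2 = 3/2, a_3 = -2/3, a_4 = 5/24, a_5 = -1/20.

a_(n+2) = [-2 (n+1) a_(n+1) - 1 a_n] / ((n+1)(n+2)); check: a_0 = 1, a_1 = -2, a_2 = 3/2, a_3 = -2/3, a_4 = 5/24, a_5 = -1/20


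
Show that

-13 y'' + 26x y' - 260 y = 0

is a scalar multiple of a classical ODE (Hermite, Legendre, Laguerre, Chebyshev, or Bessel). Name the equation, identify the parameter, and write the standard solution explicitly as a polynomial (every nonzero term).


All three coefficients share the factor -13; dividing through by -13 gives  y'' - 2x y' + 20 y = 0.
This matches the Hermite equation y'' - 2x y' + 2n y = 0 with 2n = 20, so n = 10; the polynomial solution is H_10(x).
With y = sum_k a_k x^k, matching x^k gives (k+2)(k+1) a_{k+2} = 2(k - n) a_k = 2(k - 10) a_k. The right side vanishes at k = 10, so the series with the parity of 10 terminates at degree 10.
Standard normalization: leading coefficient of H_n is 2^n, so a_10 = 2^10 = 1024. Work downward with a_k = (k+1)(k+2) a_{k+2} / (2(k - n)):
  a_8 = (9)(10)(1024) / (2(8 - 10)) = 92160/(-4) = -23040
  a_6 = (7)(8)(-23040) / (2(6 - 10)) = -1290240/(-8) = 161280
  a_4 = (5)(6)(161280) / (2(4 - 10)) = 4838400/(-12) = -403200
  a_2 = (3)(4)(-403200) / (2(2 - 10)) = -4838400/(-16) = 302400
  a_0 = (1)(2)(302400) / (2(0 - 10)) = 604800/(-20) = -30240
Hence H_10(x) = 1024 x^10 - 23040 x^8 + 161280 x^6 - 403200 x^4 + 302400 x^2 - 30240.

H_10(x); series = 1024 x^10 - 23040 x^8 + 161280 x^6 - 403200 x^4 + 302400 x^2 - 30240


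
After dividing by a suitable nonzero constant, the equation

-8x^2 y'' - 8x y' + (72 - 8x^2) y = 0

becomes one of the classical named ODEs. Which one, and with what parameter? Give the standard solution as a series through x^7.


All three coefficients share the factor -8; dividing through by -8 gives  x^2 y'' + x y' + (x^2 - 9) y = 0.
This matches the Bessel equation x^2 y'' + x y' + (x^2 - nu^2) y = 0 with nu^2 = 9, so nu = 3; the solution bounded at x = 0 is J_3(x).
Frobenius at x = 0: indicial roots ±nu; for r = nu the recurrence k(k + 2nu) c_k = -c_{k-2} gives the standard series J_nu(x) = sum_{k>=0} (-1)^k / (k! (k+nu)!) (x/2)^(2k+nu). Evaluate the first 3 terms:
  k = 0: (-1)^0 / (0! * 3! * 2^3) x^3 = 1/(1*6*8) x^3 = (1/48) x^3
  k = 1: (-1)^1 / (1! * 4! * 2^5) x^5 = -1/(1*24*32) x^5 = (-1/768) x^5
  k = 2: (-1)^2 / (2! * 5! * 2^7) x^7 = 1/(2*120*128) x^7 = (1/30720) x^7
Hence J_3(x) = x^7/30720 - x^5/768 + x^3/48 + ....

J_3(x); series = x^7/30720 - x^5/768 + x^3/48


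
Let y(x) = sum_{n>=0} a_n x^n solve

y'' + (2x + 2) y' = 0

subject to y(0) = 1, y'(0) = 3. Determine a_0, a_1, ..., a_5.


Ansatz: y(x) = sum_{n>=0} a_n x^n, so y'(x) = sum_{n>=1} n a_n x^(n-1) and y''(x) = sum_{n>=2} n(n-1) a_n x^(n-2).
Substitute into P(x) y'' + Q(x) y' + R(x) y = 0 with P(x) = 1, Q(x) = 2x + 2, R(x) = 0, and match powers of x.
Initial conditions: a_0 = 1, a_1 = 3.
Setting the coefficient of each power of x to zero and solving order by order (substituting the coefficients already found):
  x^0: 2 a_2 + 2 a_1 = 0  ->  2 a_2 = -2 a_1 = -6  ->  a_2 = -3
  x^1: 6 a_3 + 4 a_2 + 2 a_1 = 0  ->  6 a_3 = -4 a_2 - 2 a_1 = 6  ->  a_3 = 1
  x^2: 12 a_4 + 6 a_3 + 4 a_2 = 0  ->  12 a_4 = -6 a_3 - 4 a_2 = 6  ->  a_4 = 1/2
  x^3: 20 a_5 + 8 a_4 + 6 a_3 = 0  ->  20 a_5 = -8 a_4 - 6 a_3 = -10  ->  a_5 = -1/2
Truncated series: y(x) = 1 + 3 x - 3 x^2 + x^3 + (1/2) x^4 - (1/2) x^5 + O(x^6).

a_0 = 1; a_1 = 3; a_2 = -3; a_3 = 1; a_4 = 1/2; a_5 = -1/2


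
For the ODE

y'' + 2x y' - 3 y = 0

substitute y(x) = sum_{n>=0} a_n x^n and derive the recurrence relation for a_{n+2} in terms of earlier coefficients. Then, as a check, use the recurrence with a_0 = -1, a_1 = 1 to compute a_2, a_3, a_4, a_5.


Substitute y = sum_n a_n x^n.
y''(x) has coefficient (n+2)(n+1) a_{n+2} at x^n;
2 x y'(x) has coefficient 2 n a_n at x^n (shift);
-3 y(x) has coefficient -3 a_n at x^n.
Matching x^n: (n+2)(n+1) a_{n+2} + (2n - 3) a_n = 0.
Thus a_{n+2} = (-2n + 3) / ((n+1)(n+2)) * a_n.

Check with a_0 = -1, a_1 = 1 (apply the recurrence for n = 0, 1, 2, 3): a_0 = -1, a_1 = 1, a_2 = -3/2, a_3 = 1/6, a_4 = 1/8, a_5 = -1/40.

a_(n+2) = (-2n + 3) / ((n+1)(n+2)) * a_n; check: a_0 = -1, a_1 = 1, a_2 = -3/2, a_3 = 1/6, a_4 = 1/8, a_5 = -1/40


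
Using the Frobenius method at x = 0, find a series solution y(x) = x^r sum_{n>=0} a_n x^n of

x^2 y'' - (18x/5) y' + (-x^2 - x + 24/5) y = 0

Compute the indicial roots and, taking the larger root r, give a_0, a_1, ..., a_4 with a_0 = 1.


Write in Frobenius form y'' + (p(x)/x) y' + (q(x)/x^2) y = 0:
  p(x) = -18/5,  q(x) = -x^2 - x + 24/5.
Indicial equation: r(r-1) + (-18/5) r + (24/5) = 0 -> roots r_1 = 3, r_2 = 8/5.
Take r = r_1 = 3. Let y(x) = x^r sum_{n>=0} a_n x^n with a_0 = 1.
Substitute y = x^r sum a_n x^n and match x^{r+n}. The recurrence is
  D(n) a_n - 1 a_{n-1} - 1 a_{n-2} = 0,  where D(n) = (r+n)(r+n-1) + (-18/5)(r+n) + (24/5).
  a_n = [1 a_{n-1} + 1 a_{n-2}] / D(n).
Since the indicial polynomial factors as (r - r_1)(r - r_2), D(n) = (r_1 + n - r_1)(r_1 + n - r_2) = n(n + 7/5).
Evaluating step by step (a_0 = 1):
  n = 1: D(1) = 1(1 + 7/5) = 12/5; numerator = 1(1) = 1; a_1 = (1)/(12/5) = 5/12
  n = 2: D(2) = 2(2 + 7/5) = 34/5; numerator = 1(5/12) + 1(1) = 17/12; a_2 = (17/12)/(34/5) = 5/24
  n = 3: D(3) = 3(3 + 7/5) = 66/5; numerator = 1(5/24) + 1(5/12) = 5/8; a_3 = (5/8)/(66/5) = 25/528
  n = 4: D(4) = 4(4 + 7/5) = 108/5; numerator = 1(25/528) + 1(5/24) = 45/176; a_4 = (45/176)/(108/5) = 25/2112

r = 3; a_0 = 1; a_1 = 5/12; a_2 = 5/24; a_3 = 25/528; a_4 = 25/2112


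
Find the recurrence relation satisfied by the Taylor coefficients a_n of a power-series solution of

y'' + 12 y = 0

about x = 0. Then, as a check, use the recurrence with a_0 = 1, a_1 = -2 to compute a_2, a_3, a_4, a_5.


Substitute y = sum_n a_n x^n into y'' + (const) y = 0.
y''(x) = sum_{n>=0} (n+2)(n+1) a_{n+2} x^n.
The ODE becomes sum_n [(n+2)(n+1) a_{n+2} + 12 a_n] x^n = 0.
Setting each coefficient to zero gives the recurrence:
  (n+2)(n+1) a_{n+2} + 12 a_n = 0,
  a_{n+2} = -12 / ((n+1)(n+2)) a_n.

Check with a_0 = 1, a_1 = -2 (apply the recurrence for n = 0, 1, 2, 3): a_0 = 1, a_1 = -2, a_2 = -6, a_3 = 4, a_4 = 6, a_5 = -12/5.

a_{n+2} = -12/((n+1)(n+2)) * a_n; check: a_0 = 1, a_1 = -2, a_2 = -6, a_3 = 4, a_4 = 6, a_5 = -12/5


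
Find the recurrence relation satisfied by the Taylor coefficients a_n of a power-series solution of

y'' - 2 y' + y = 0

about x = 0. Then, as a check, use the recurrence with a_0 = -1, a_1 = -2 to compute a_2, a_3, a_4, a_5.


Substitute y = sum_n a_n x^n.
y''(x) has coefficient (n+2)(n+1) a_{n+2} at x^n;
-2 y'(x) has coefficient -2 (n+1) a_{n+1} at x^n;
y(x) has coefficient 1 a_n at x^n.
Matching x^n: (n+2)(n+1) a_{n+2} - 2 (n+1) a_{n+1} + 1 a_n = 0.
Thus a_{n+2} = [2 (n+1) a_{n+1} - 1 a_n] / ((n+1)(n+2)).

Check with a_0 = -1, a_1 = -2 (apply the recurrence for n = 0, 1, 2, 3): a_0 = -1, a_1 = -2, a_2 = -3/2, a_3 = -2/3, a_4 = -5/24, a_5 = -1/20.

a_(n+2) = [2 (n+1) a_(n+1) - 1 a_n] / ((n+1)(n+2)); check: a_0 = -1, a_1 = -2, a_2 = -3/2, a_3 = -2/3, a_4 = -5/24, a_5 = -1/20


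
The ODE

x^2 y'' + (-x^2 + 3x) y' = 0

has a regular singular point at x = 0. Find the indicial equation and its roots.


Divide by x^2 to reach normal form y'' + P_1(x) y' + P_2(x) y = 0 with P_1(x) = -1 + 3/x and P_2(x) = 0.
x = 0 is a singular point because the y'-coefficient -1 + 3/x has a pole at x = 0.
It is a regular singular point because x P_1(x) = p(x) = 3 - x and x^2 P_2(x) = q(x) = 0 are polynomials, hence analytic at x = 0.
p(0) = 3,  q(0) = 0.
Indicial equation: r(r-1) + p(0) r + q(0) = 0, i.e. r^2 + (p(0) - 1) r + q(0) = 0, i.e. r^2 + 2 r = 0.
Discriminant: (2)^2 - 4(0) = 4, so r = (-2 ± 2)/2.
Solving: r_1 = 0, r_2 = -2.

indicial: r^2 + 2 r = 0; roots r_1 = 0, r_2 = -2


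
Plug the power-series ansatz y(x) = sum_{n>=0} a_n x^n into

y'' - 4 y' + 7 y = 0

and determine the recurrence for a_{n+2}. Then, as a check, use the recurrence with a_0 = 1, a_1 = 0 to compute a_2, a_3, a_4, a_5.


Substitute y = sum_n a_n x^n.
y''(x) has coefficient (n+2)(n+1) a_{n+2} at x^n;
-4 y'(x) has coefficient -4 (n+1) a_{n+1} at x^n;
7 y(x) has coefficient 7 a_n at x^n.
Matching x^n: (n+2)(n+1) a_{n+2} - 4 (n+1) a_{n+1} + 7 a_n = 0.
Thus a_{n+2} = [4 (n+1) a_{n+1} - 7 a_n] / ((n+1)(n+2)).

Check with a_0 = 1, a_1 = 0 (apply the recurrence for n = 0, 1, 2, 3): a_0 = 1, a_1 = 0, a_2 = -7/2, a_3 = -14/3, a_4 = -21/8, a_5 = -7/15.

a_(n+2) = [4 (n+1) a_(n+1) - 7 a_n] / ((n+1)(n+2)); check: a_0 = 1, a_1 = 0, a_2 = -7/2, a_3 = -14/3, a_4 = -21/8, a_5 = -7/15


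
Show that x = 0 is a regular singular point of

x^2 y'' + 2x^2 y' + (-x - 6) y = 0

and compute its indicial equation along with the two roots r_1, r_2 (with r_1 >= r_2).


Divide by x^2 to reach normal form y'' + P_1(x) y' + P_2(x) y = 0 with P_1(x) = 2 and P_2(x) = -1/x - 6/x^2.
x = 0 is a singular point because the y-coefficient -1/x - 6/x^2 has a pole at x = 0.
It is a regular singular point because x P_1(x) = p(x) = 2x and x^2 P_2(x) = q(x) = -x - 6 are polynomials, hence analytic at x = 0.
p(0) = 0,  q(0) = -6.
Indicial equation: r(r-1) + p(0) r + q(0) = 0, i.e. r^2 + (p(0) - 1) r + q(0) = 0, i.e. r^2 - 1 r - 6 = 0.
Discriminant: (-1)^2 - 4(-6) = 25, so r = (1 ± 5)/2.
Solving: r_1 = 3, r_2 = -2.

indicial: r^2 - 1 r - 6 = 0; roots r_1 = 3, r_2 = -2


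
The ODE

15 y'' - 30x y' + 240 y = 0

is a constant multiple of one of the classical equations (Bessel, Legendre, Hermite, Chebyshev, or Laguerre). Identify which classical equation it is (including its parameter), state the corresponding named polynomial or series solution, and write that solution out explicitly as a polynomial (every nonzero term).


All three coefficients share the factor 15; dividing through by 15 gives  y'' - 2x y' + 16 y = 0.
This matches the Hermite equation y'' - 2x y' + 2n y = 0 with 2n = 16, so n = 8; the polynomial solution is H_8(x).
With y = sum_k a_k x^k, matching x^k gives (k+2)(k+1) a_{k+2} = 2(k - n) a_k = 2(k - 8) a_k. The right side vanishes at k = 8, so the series with the parity of 8 terminates at degree 8.
Standard normalization: leading coefficient of H_n is 2^n, so a_8 = 2^8 = 256. Work downward with a_k = (k+1)(k+2) a_{k+2} / (2(k - n)):
  a_6 = (7)(8)(256) / (2(6 - 8)) = 14336/(-4) = -3584
  a_4 = (5)(6)(-3584) / (2(4 - 8)) = -107520/(-8) = 13440
  a_2 = (3)(4)(13440) / (2(2 - 8)) = 161280/(-12) = -13440
  a_0 = (1)(2)(-13440) / (2(0 - 8)) = -26880/(-16) = 1680
Hence H_8(x) = 256 x^8 - 3584 x^6 + 13440 x^4 - 13440 x^2 + 1680.

H_8(x); series = 256 x^8 - 3584 x^6 + 13440 x^4 - 13440 x^2 + 1680


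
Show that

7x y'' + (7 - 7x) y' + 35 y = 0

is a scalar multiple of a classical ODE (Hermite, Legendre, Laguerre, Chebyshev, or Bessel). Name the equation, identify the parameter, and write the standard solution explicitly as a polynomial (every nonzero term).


All three coefficients share the factor 7; dividing through by 7 gives  x y'' + (1 - x) y' + 5 y = 0.
This matches the Laguerre equation x y'' + (1 - x) y' + n y = 0 with n = 5; the polynomial solution is L_5(x).
With y = sum_k a_k x^k, matching x^k gives (k+1)k a_{k+1} + (k+1) a_{k+1} - k a_k + n a_k = 0, i.e. (k+1)^2 a_{k+1} = (k - n) a_k = (k - 5) a_k. The right side vanishes at k = 5, so the series terminates at degree 5.
Standard normalization L_n(0) = 1 gives a_0 = 1. Work upward with a_{k+1} = (k - 5) a_k / (k+1)^2:
  a_1 = (0 - 5)(1) / 1^2 = -5/1 = -5
  a_2 = (1 - 5)(-5) / 2^2 = 20/4 = 5
  a_3 = (2 - 5)(5) / 3^2 = -15/9 = -5/3
  a_4 = (3 - 5)(-5/3) / 4^2 = (10/3)/16 = 5/24
  a_5 = (4 - 5)(5/24) / 5^2 = (-5/24)/25 = -1/120
Hence L_5(x) = -x^5/120 + 5 x^4/24 - 5 x^3/3 + 5 x^2 - 5 x + 1.

L_5(x); series = -x^5/120 + 5 x^4/24 - 5 x^3/3 + 5 x^2 - 5 x + 1


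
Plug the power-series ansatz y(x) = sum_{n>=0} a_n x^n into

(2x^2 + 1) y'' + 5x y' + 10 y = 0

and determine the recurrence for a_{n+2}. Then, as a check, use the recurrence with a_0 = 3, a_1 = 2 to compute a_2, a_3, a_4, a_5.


Substitute y = sum_n a_n x^n.
(1 + 2 x^2) y'' contributes (n+2)(n+1) a_{n+2} + 2 n(n-1) a_n at x^n.
5 x y'(x) contributes 5 n a_n at x^n.
10 y(x) contributes 10 a_n at x^n.
Matching x^n: (n+2)(n+1) a_{n+2} + (2 n(n-1) + 5 n + 10) a_n = 0.
Thus a_{n+2} = (-2 n(n-1) - 5 n - 10) / ((n+1)(n+2)) * a_n.

Check with a_0 = 3, a_1 = 2 (apply the recurrence for n = 0, 1, 2, 3): a_0 = 3, a_1 = 2, a_2 = -15, a_3 = -5, a_4 = 30, a_5 = 37/4.

a_(n+2) = (-2 n(n-1) - 5 n - 10) / ((n+1)(n+2)) * a_n; check: a_0 = 3, a_1 = 2, a_2 = -15, a_3 = -5, a_4 = 30, a_5 = 37/4


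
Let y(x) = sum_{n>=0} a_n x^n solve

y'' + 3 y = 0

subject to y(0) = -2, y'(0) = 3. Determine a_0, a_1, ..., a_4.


Ansatz: y(x) = sum_{n>=0} a_n x^n, so y'(x) = sum_{n>=1} n a_n x^(n-1) and y''(x) = sum_{n>=2} n(n-1) a_n x^(n-2).
Substitute into P(x) y'' + Q(x) y' + R(x) y = 0 with P(x) = 1, Q(x) = 0, R(x) = 3, and match powers of x.
Initial conditions: a_0 = -2, a_1 = 3.
Setting the coefficient of each power of x to zero and solving order by order (substituting the coefficients already found):
  x^0: 2 a_2 + 3 a_0 = 0  ->  2 a_2 = -3 a_0 = 6  ->  a_2 = 3
  x^1: 6 a_3 + 3 a_1 = 0  ->  6 a_3 = -3 a_1 = -9  ->  a_3 = -3/2
  x^2: 12 a_4 + 3 a_2 = 0  ->  12 a_4 = -3 a_2 = -9  ->  a_4 = -3/4
Truncated series: y(x) = -2 + 3 x + 3 x^2 - (3/2) x^3 - (3/4) x^4 + O(x^5).

a_0 = -2; a_1 = 3; a_2 = 3; a_3 = -3/2; a_4 = -3/4


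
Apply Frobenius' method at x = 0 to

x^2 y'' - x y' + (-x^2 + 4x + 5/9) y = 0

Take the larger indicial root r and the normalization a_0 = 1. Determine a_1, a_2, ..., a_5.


Write in Frobenius form y'' + (p(x)/x) y' + (q(x)/x^2) y = 0:
  p(x) = -1,  q(x) = -x^2 + 4x + 5/9.
Indicial equation: r(r-1) + (-1) r + (5/9) = 0 -> roots r_1 = 5/3, r_2 = 1/3.
Take r = r_1 = 5/3. Let y(x) = x^r sum_{n>=0} a_n x^n with a_0 = 1.
Substitute y = x^r sum a_n x^n and match x^{r+n}. The recurrence is
  D(n) a_n + 4 a_{n-1} - 1 a_{n-2} = 0,  where D(n) = (r+n)(r+n-1) + (-1)(r+n) + (5/9).
  a_n = [-4 a_{n-1} + 1 a_{n-2}] / D(n).
Since the indicial polynomial factors as (r - r_1)(r - r_2), D(n) = (r_1 + n - r_1)(r_1 + n - r_2) = n(n + 4/3).
Evaluating step by step (a_0 = 1):
  n = 1: D(1) = 1(1 + 4/3) = 7/3; numerator = -4(1) = -4; a_1 = (-4)/(7/3) = -12/7
  n = 2: D(2) = 2(2 + 4/3) = 20/3; numerator = -4(-12/7) + 1(1) = 55/7; a_2 = (55/7)/(20/3) = 33/28
  n = 3: D(3) = 3(3 + 4/3) = 13; numerator = -4(33/28) + 1(-12/7) = -45/7; a_3 = (-45/7)/(13) = -45/91
  n = 4: D(4) = 4(4 + 4/3) = 64/3; numerator = -4(-45/91) + 1(33/28) = 1149/364; a_4 = (1149/364)/(64/3) = 3447/23296
  n = 5: D(5) = 5(5 + 4/3) = 95/3; numerator = -4(3447/23296) + 1(-45/91) = -6327/5824; a_5 = (-6327/5824)/(95/3) = -999/29120

r = 5/3; a_0 = 1; a_1 = -12/7; a_2 = 33/28; a_3 = -45/91; a_4 = 3447/23296; a_5 = -999/29120


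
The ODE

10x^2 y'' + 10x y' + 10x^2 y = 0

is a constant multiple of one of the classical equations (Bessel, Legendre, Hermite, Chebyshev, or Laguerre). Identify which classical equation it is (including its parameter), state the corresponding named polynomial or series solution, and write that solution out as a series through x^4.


All three coefficients share the factor 10; dividing through by 10 gives  x^2 y'' + x y' + x^2 y = 0.
This matches the Bessel equation x^2 y'' + x y' + (x^2 - nu^2) y = 0 with nu^2 = 0, so nu = 0; the solution bounded at x = 0 is J_0(x).
Frobenius at x = 0: indicial roots ±nu; for r = nu the recurrence k(k + 2nu) c_k = -c_{k-2} gives the standard series J_nu(x) = sum_{k>=0} (-1)^k / (k! (k+nu)!) (x/2)^(2k+nu). Evaluate the first 3 terms:
  k = 0: (-1)^0 / (0! * 0! * 2^0) x^0 = 1/(1*1*1) x^0 = (1) x^0
  k = 1: (-1)^1 / (1! * 1! * 2^2) x^2 = -1/(1*1*4) x^2 = (-1/4) x^2
  k = 2: (-1)^2 / (2! * 2! * 2^4) x^4 = 1/(2*2*16) x^4 = (1/64) x^4
Hence J_0(x) = x^4/64 - x^2/4 + 1 + ....

J_0(x); series = x^4/64 - x^2/4 + 1


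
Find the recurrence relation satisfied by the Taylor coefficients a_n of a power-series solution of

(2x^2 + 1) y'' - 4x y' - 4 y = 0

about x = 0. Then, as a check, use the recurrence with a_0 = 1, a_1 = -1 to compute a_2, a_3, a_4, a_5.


Substitute y = sum_n a_n x^n.
(1 + 2 x^2) y'' contributes (n+2)(n+1) a_{n+2} + 2 n(n-1) a_n at x^n.
-4 x y'(x) contributes -4 n a_n at x^n.
-4 y(x) contributes -4 a_n at x^n.
Matching x^n: (n+2)(n+1) a_{n+2} + (2 n(n-1) - 4 n - 4) a_n = 0.
Thus a_{n+2} = (-2 n(n-1) + 4 n + 4) / ((n+1)(n+2)) * a_n.

Check with a_0 = 1, a_1 = -1 (apply the recurrence for n = 0, 1, 2, 3): a_0 = 1, a_1 = -1, a_2 = 2, a_3 = -4/3, a_4 = 4/3, a_5 = -4/15.

a_(n+2) = (-2 n(n-1) + 4 n + 4) / ((n+1)(n+2)) * a_n; check: a_0 = 1, a_1 = -1, a_2 = 2, a_3 = -4/3, a_4 = 4/3, a_5 = -4/15


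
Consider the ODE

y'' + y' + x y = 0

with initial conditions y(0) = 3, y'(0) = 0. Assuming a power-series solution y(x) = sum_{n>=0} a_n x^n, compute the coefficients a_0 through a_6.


Ansatz: y(x) = sum_{n>=0} a_n x^n, so y'(x) = sum_{n>=1} n a_n x^(n-1) and y''(x) = sum_{n>=2} n(n-1) a_n x^(n-2).
Substitute into P(x) y'' + Q(x) y' + R(x) y = 0 with P(x) = 1, Q(x) = 1, R(x) = x, and match powers of x.
Initial conditions: a_0 = 3, a_1 = 0.
Setting the coefficient of each power of x to zero and solving order by order (substituting the coefficients already found):
  x^0: 2 a_2 + a_1 = 0  ->  2 a_2 = -a_1 = 0  ->  a_2 = 0
  x^1: 6 a_3 + 2 a_2 + a_0 = 0  ->  6 a_3 = -2 a_2 - a_0 = -3  ->  a_3 = -1/2
  x^2: 12 a_4 + 3 a_3 + a_1 = 0  ->  12 a_4 = -3 a_3 - a_1 = 3/2  ->  a_4 = 1/8
  x^3: 20 a_5 + 4 a_4 + a_2 = 0  ->  20 a_5 = -4 a_4 - a_2 = -1/2  ->  a_5 = -1/40
  x^4: 30 a_6 + 5 a_5 + a_3 = 0  ->  30 a_6 = -5 a_5 - a_3 = 5/8  ->  a_6 = 1/48
Truncated series: y(x) = 3 - (1/2) x^3 + (1/8) x^4 - (1/40) x^5 + (1/48) x^6 + O(x^7).

a_0 = 3; a_1 = 0; a_2 = 0; a_3 = -1/2; a_4 = 1/8; a_5 = -1/40; a_6 = 1/48


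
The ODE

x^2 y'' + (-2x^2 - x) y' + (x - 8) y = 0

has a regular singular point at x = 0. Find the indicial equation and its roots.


Divide by x^2 to reach normal form y'' + P_1(x) y' + P_2(x) y = 0 with P_1(x) = -2 - 1/x and P_2(x) = 1/x - 8/x^2.
x = 0 is a singular point because the y'-coefficient -2 - 1/x has a pole at x = 0 and the y-coefficient 1/x - 8/x^2 has a pole at x = 0.
It is a regular singular point because x P_1(x) = p(x) = -2x - 1 and x^2 P_2(x) = q(x) = x - 8 are polynomials, hence analytic at x = 0.
p(0) = -1,  q(0) = -8.
Indicial equation: r(r-1) + p(0) r + q(0) = 0, i.e. r^2 + (p(0) - 1) r + q(0) = 0, i.e. r^2 - 2 r - 8 = 0.
Discriminant: (-2)^2 - 4(-8) = 36, so r = (2 ± 6)/2.
Solving: r_1 = 4, r_2 = -2.

indicial: r^2 - 2 r - 8 = 0; roots r_1 = 4, r_2 = -2


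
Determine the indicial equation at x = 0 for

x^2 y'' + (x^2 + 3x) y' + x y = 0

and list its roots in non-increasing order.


Divide by x^2 to reach normal form y'' + P_1(x) y' + P_2(x) y = 0 with P_1(x) = 1 + 3/x and P_2(x) = 1/x.
x = 0 is a singular point because the y'-coefficient 1 + 3/x has a pole at x = 0 and the y-coefficient 1/x has a pole at x = 0.
It is a regular singular point because x P_1(x) = p(x) = x + 3 and x^2 P_2(x) = q(x) = x are polynomials, hence analytic at x = 0.
p(0) = 3,  q(0) = 0.
Indicial equation: r(r-1) + p(0) r + q(0) = 0, i.e. r^2 + (p(0) - 1) r + q(0) = 0, i.e. r^2 + 2 r = 0.
Discriminant: (2)^2 - 4(0) = 4, so r = (-2 ± 2)/2.
Solving: r_1 = 0, r_2 = -2.

indicial: r^2 + 2 r = 0; roots r_1 = 0, r_2 = -2


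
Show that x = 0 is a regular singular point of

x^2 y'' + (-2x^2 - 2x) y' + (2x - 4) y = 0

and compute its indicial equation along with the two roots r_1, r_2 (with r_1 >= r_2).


Divide by x^2 to reach normal form y'' + P_1(x) y' + P_2(x) y = 0 with P_1(x) = -2 - 2/x and P_2(x) = 2/x - 4/x^2.
x = 0 is a singular point because the y'-coefficient -2 - 2/x has a pole at x = 0 and the y-coefficient 2/x - 4/x^2 has a pole at x = 0.
It is a regular singular point because x P_1(x) = p(x) = -2x - 2 and x^2 P_2(x) = q(x) = 2x - 4 are polynomials, hence analytic at x = 0.
p(0) = -2,  q(0) = -4.
Indicial equation: r(r-1) + p(0) r + q(0) = 0, i.e. r^2 + (p(0) - 1) r + q(0) = 0, i.e. r^2 - 3 r - 4 = 0.
Discriminant: (-3)^2 - 4(-4) = 25, so r = (3 ± 5)/2.
Solving: r_1 = 4, r_2 = -1.

indicial: r^2 - 3 r - 4 = 0; roots r_1 = 4, r_2 = -1


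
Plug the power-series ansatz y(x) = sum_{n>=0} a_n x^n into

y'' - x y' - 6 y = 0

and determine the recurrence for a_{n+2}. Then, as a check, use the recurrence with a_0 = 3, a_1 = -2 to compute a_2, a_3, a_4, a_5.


Substitute y = sum_n a_n x^n.
y''(x) has coefficient (n+2)(n+1) a_{n+2} at x^n;
-x y'(x) has coefficient -n a_n at x^n (shift);
-6 y(x) has coefficient -6 a_n at x^n.
Matching x^n: (n+2)(n+1) a_{n+2} + (-n - 6) a_n = 0.
Thus a_{n+2} = (n + 6) / ((n+1)(n+2)) * a_n.

Check with a_0 = 3, a_1 = -2 (apply the recurrence for n = 0, 1, 2, 3): a_0 = 3, a_1 = -2, a_2 = 9, a_3 = -7/3, a_4 = 6, a_5 = -21/20.

a_(n+2) = (n + 6) / ((n+1)(n+2)) * a_n; check: a_0 = 3, a_1 = -2, a_2 = 9, a_3 = -7/3, a_4 = 6, a_5 = -21/20


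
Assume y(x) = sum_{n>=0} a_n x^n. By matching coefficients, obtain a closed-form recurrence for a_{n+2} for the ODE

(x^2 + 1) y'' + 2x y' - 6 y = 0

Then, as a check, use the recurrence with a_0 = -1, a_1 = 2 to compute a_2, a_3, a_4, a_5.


Substitute y = sum_n a_n x^n.
(1 + 1 x^2) y'' contributes (n+2)(n+1) a_{n+2} + n(n-1) a_n at x^n.
2 x y'(x) contributes 2 n a_n at x^n.
-6 y(x) contributes -6 a_n at x^n.
Matching x^n: (n+2)(n+1) a_{n+2} + (n(n-1) + 2 n - 6) a_n = 0.
Thus a_{n+2} = (-n(n-1) - 2 n + 6) / ((n+1)(n+2)) * a_n.

Check with a_0 = -1, a_1 = 2 (apply the recurrence for n = 0, 1, 2, 3): a_0 = -1, a_1 = 2, a_2 = -3, a_3 = 4/3, a_4 = 0, a_5 = -2/5.

a_(n+2) = (-n(n-1) - 2 n + 6) / ((n+1)(n+2)) * a_n; check: a_0 = -1, a_1 = 2, a_2 = -3, a_3 = 4/3, a_4 = 0, a_5 = -2/5


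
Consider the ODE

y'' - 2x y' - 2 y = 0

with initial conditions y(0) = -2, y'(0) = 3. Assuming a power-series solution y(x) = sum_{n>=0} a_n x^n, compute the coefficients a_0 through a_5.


Ansatz: y(x) = sum_{n>=0} a_n x^n, so y'(x) = sum_{n>=1} n a_n x^(n-1) and y''(x) = sum_{n>=2} n(n-1) a_n x^(n-2).
Substitute into P(x) y'' + Q(x) y' + R(x) y = 0 with P(x) = 1, Q(x) = -2x, R(x) = -2, and match powers of x.
Initial conditions: a_0 = -2, a_1 = 3.
Setting the coefficient of each power of x to zero and solving order by order (substituting the coefficients already found):
  x^0: 2 a_2 - 2 a_0 = 0  ->  2 a_2 = 2 a_0 = -4  ->  a_2 = -2
  x^1: 6 a_3 - 4 a_1 = 0  ->  6 a_3 = 4 a_1 = 12  ->  a_3 = 2
  x^2: 12 a_4 - 6 a_2 = 0  ->  12 a_4 = 6 a_2 = -12  ->  a_4 = -1
  x^3: 20 a_5 - 8 a_3 = 0  ->  20 a_5 = 8 a_3 = 16  ->  a_5 = 4/5
Truncated series: y(x) = -2 + 3 x - 2 x^2 + 2 x^3 - x^4 + (4/5) x^5 + O(x^6).

a_0 = -2; a_1 = 3; a_2 = -2; a_3 = 2; a_4 = -1; a_5 = 4/5


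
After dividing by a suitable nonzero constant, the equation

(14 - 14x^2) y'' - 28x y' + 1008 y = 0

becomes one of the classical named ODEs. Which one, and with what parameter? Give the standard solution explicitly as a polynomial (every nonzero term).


All three coefficients share the factor 14; dividing through by 14 gives  (1 - x^2) y'' - 2x y' + 72 y = 0.
This matches the Legendre equation (1 - x^2) y'' - 2x y' + n(n+1) y = 0 (note the -2x y' term) with n(n+1) = 72, so n = 8; the polynomial solution is P_8(x).
With y = sum_k a_k x^k, matching x^k gives (k+2)(k+1) a_{k+2} = [k(k+1) - n(n+1)] a_k = (k - 8)(k + 9) a_k. The right side vanishes at k = 8, so the series with the parity of 8 terminates at degree 8.
Standard normalization (P_n(1) = 1): leading coefficient (2n)!/(2^n (n!)^2) = 20922789888000/(256*1625702400) = 6435/128, so a_8 = 6435/128. Work downward with a_k = (k+1)(k+2) a_{k+2} / ((k - 8)(k + 9)):
  a_6 = (7)(8)(6435/128) / ((6 - 8)(6 + 9)) = (45045/16)/(-30) = -3003/32
  a_4 = (5)(6)(-3003/32) / ((4 - 8)(4 + 9)) = (-45045/16)/(-52) = 3465/64
  a_2 = (3)(4)(3465/64) / ((2 - 8)(2 + 9)) = (10395/16)/(-66) = -315/32
  a_0 = (1)(2)(-315/32) / ((0 - 8)(0 + 9)) = (-315/16)/(-72) = 35/128
Hence P_8(x) = 6435 x^8/128 - 3003 x^6/32 + 3465 x^4/64 - 315 x^2/32 + 35/128.

P_8(x); series = 6435 x^8/128 - 3003 x^6/32 + 3465 x^4/64 - 315 x^2/32 + 35/128


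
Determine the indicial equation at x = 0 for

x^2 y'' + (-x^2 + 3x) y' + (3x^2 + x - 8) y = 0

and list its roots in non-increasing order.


Divide by x^2 to reach normal form y'' + P_1(x) y' + P_2(x) y = 0 with P_1(x) = -1 + 3/x and P_2(x) = 3 + 1/x - 8/x^2.
x = 0 is a singular point because the y'-coefficient -1 + 3/x has a pole at x = 0 and the y-coefficient 3 + 1/x - 8/x^2 has a pole at x = 0.
It is a regular singular point because x P_1(x) = p(x) = 3 - x and x^2 P_2(x) = q(x) = 3x^2 + x - 8 are polynomials, hence analytic at x = 0.
p(0) = 3,  q(0) = -8.
Indicial equation: r(r-1) + p(0) r + q(0) = 0, i.e. r^2 + (p(0) - 1) r + q(0) = 0, i.e. r^2 + 2 r - 8 = 0.
Discriminant: (2)^2 - 4(-8) = 36, so r = (-2 ± 6)/2.
Solving: r_1 = 2, r_2 = -4.

indicial: r^2 + 2 r - 8 = 0; roots r_1 = 2, r_2 = -4


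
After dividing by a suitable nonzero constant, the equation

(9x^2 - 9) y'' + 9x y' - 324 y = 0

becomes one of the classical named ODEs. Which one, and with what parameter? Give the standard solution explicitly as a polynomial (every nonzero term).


All three coefficients share the factor -9; dividing through by -9 gives  (1 - x^2) y'' - x y' + 36 y = 0.
This matches the Chebyshev equation (1 - x^2) y'' - x y' + n^2 y = 0 (note the -x y' term, not -2x y') with n^2 = 36, so n = 6; the polynomial solution is T_6(x).
With y = sum_k a_k x^k, matching x^k gives (k+2)(k+1) a_{k+2} = (k^2 - n^2) a_k = (k - 6)(k + 6) a_k. The right side vanishes at k = 6, so the series with the parity of 6 terminates at degree 6.
Standard normalization: leading coefficient of T_n is 2^(n-1), so a_6 = 2^5 = 32. Work downward with a_k = (k+1)(k+2) a_{k+2} / ((k - 6)(k + 6)):
  a_4 = (5)(6)(32) / ((4 - 6)(4 + 6)) = 960/(-20) = -48
  a_2 = (3)(4)(-48) / ((2 - 6)(2 + 6)) = -576/(-32) = 18
  a_0 = (1)(2)(18) / ((0 - 6)(0 + 6)) = 36/(-36) = -1
Hence T_6(x) = 32 x^6 - 48 x^4 + 18 x^2 - 1.

T_6(x); series = 32 x^6 - 48 x^4 + 18 x^2 - 1


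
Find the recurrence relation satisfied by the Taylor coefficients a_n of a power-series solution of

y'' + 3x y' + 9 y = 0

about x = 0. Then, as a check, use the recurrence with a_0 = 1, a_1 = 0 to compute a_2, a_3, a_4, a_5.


Substitute y = sum_n a_n x^n.
y''(x) has coefficient (n+2)(n+1) a_{n+2} at x^n;
3 x y'(x) has coefficient 3 n a_n at x^n (shift);
9 y(x) has coefficient 9 a_n at x^n.
Matching x^n: (n+2)(n+1) a_{n+2} + (3n + 9) a_n = 0.
Thus a_{n+2} = (-3n - 9) / ((n+1)(n+2)) * a_n.

Check with a_0 = 1, a_1 = 0 (apply the recurrence for n = 0, 1, 2, 3): a_0 = 1, a_1 = 0, a_2 = -9/2, a_3 = 0, a_4 = 45/8, a_5 = 0.

a_(n+2) = (-3n - 9) / ((n+1)(n+2)) * a_n; check: a_0 = 1, a_1 = 0, a_2 = -9/2, a_3 = 0, a_4 = 45/8, a_5 = 0


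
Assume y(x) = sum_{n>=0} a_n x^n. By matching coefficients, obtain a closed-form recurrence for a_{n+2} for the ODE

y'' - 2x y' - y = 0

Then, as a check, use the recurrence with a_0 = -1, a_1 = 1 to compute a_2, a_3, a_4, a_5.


Substitute y = sum_n a_n x^n.
y''(x) has coefficient (n+2)(n+1) a_{n+2} at x^n;
-2 x y'(x) has coefficient -2 n a_n at x^n (shift);
-y(x) has coefficient -1 a_n at x^n.
Matching x^n: (n+2)(n+1) a_{n+2} + (-2n - 1) a_n = 0.
Thus a_{n+2} = (2n + 1) / ((n+1)(n+2)) * a_n.

Check with a_0 = -1, a_1 = 1 (apply the recurrence for n = 0, 1, 2, 3): a_0 = -1, a_1 = 1, a_2 = -1/2, a_3 = 1/2, a_4 = -5/24, a_5 = 7/40.

a_(n+2) = (2n + 1) / ((n+1)(n+2)) * a_n; check: a_0 = -1, a_1 = 1, a_2 = -1/2, a_3 = 1/2, a_4 = -5/24, a_5 = 7/40


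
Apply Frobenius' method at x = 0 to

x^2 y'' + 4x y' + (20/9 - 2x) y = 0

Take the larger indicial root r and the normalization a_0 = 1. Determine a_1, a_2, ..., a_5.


Write in Frobenius form y'' + (p(x)/x) y' + (q(x)/x^2) y = 0:
  p(x) = 4,  q(x) = 20/9 - 2x.
Indicial equation: r(r-1) + (4) r + (20/9) = 0 -> roots r_1 = -4/3, r_2 = -5/3.
Take r = r_1 = -4/3. Let y(x) = x^r sum_{n>=0} a_n x^n with a_0 = 1.
Substitute y = x^r sum a_n x^n and match x^{r+n}. The recurrence is
  D(n) a_n - 2 a_{n-1} = 0,  where D(n) = (r+n)(r+n-1) + (4)(r+n) + (20/9).
  a_n = 2 / D(n) * a_{n-1}.
Since the indicial polynomial factors as (r - r_1)(r - r_2), D(n) = (r_1 + n - r_1)(r_1 + n - r_2) = n(n + 1/3).
Evaluating step by step (a_0 = 1):
  n = 1: D(1) = 1(1 + 1/3) = 4/3; numerator = 2(1) = 2; a_1 = (2)/(4/3) = 3/2
  n = 2: D(2) = 2(2 + 1/3) = 14/3; numerator = 2(3/2) = 3; a_2 = (3)/(14/3) = 9/14
  n = 3: D(3) = 3(3 + 1/3) = 10; numerator = 2(9/14) = 9/7; a_3 = (9/7)/(10) = 9/70
  n = 4: D(4) = 4(4 + 1/3) = 52/3; numerator = 2(9/70) = 9/35; a_4 = (9/35)/(52/3) = 27/1820
  n = 5: D(5) = 5(5 + 1/3) = 80/3; numerator = 2(27/1820) = 27/910; a_5 = (27/910)/(80/3) = 81/72800

r = -4/3; a_0 = 1; a_1 = 3/2; a_2 = 9/14; a_3 = 9/70; a_4 = 27/1820; a_5 = 81/72800


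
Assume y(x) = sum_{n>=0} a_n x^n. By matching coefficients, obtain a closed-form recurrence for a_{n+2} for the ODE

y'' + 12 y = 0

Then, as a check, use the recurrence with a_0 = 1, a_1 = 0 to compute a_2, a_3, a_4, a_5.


Substitute y = sum_n a_n x^n into y'' + (const) y = 0.
y''(x) = sum_{n>=0} (n+2)(n+1) a_{n+2} x^n.
The ODE becomes sum_n [(n+2)(n+1) a_{n+2} + 12 a_n] x^n = 0.
Setting each coefficient to zero gives the recurrence:
  (n+2)(n+1) a_{n+2} + 12 a_n = 0,
  a_{n+2} = -12 / ((n+1)(n+2)) a_n.

Check with a_0 = 1, a_1 = 0 (apply the recurrence for n = 0, 1, 2, 3): a_0 = 1, a_1 = 0, a_2 = -6, a_3 = 0, a_4 = 6, a_5 = 0.

a_{n+2} = -12/((n+1)(n+2)) * a_n; check: a_0 = 1, a_1 = 0, a_2 = -6, a_3 = 0, a_4 = 6, a_5 = 0


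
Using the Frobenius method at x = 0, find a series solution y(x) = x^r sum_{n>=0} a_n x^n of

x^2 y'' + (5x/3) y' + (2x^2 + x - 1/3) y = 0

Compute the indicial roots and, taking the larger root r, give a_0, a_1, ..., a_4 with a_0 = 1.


Write in Frobenius form y'' + (p(x)/x) y' + (q(x)/x^2) y = 0:
  p(x) = 5/3,  q(x) = 2x^2 + x - 1/3.
Indicial equation: r(r-1) + (5/3) r + (-1/3) = 0 -> roots r_1 = 1/3, r_2 = -1.
Take r = r_1 = 1/3. Let y(x) = x^r sum_{n>=0} a_n x^n with a_0 = 1.
Substitute y = x^r sum a_n x^n and match x^{r+n}. The recurrence is
  D(n) a_n + 1 a_{n-1} + 2 a_{n-2} = 0,  where D(n) = (r+n)(r+n-1) + (5/3)(r+n) + (-1/3).
  a_n = [-1 a_{n-1} - 2 a_{n-2}] / D(n).
Since the indicial polynomial factors as (r - r_1)(r - r_2), D(n) = (r_1 + n - r_1)(r_1 + n - r_2) = n(n + 4/3).
Evaluating step by step (a_0 = 1):
  n = 1: D(1) = 1(1 + 4/3) = 7/3; numerator = -1(1) = -1; a_1 = (-1)/(7/3) = -3/7
  n = 2: D(2) = 2(2 + 4/3) = 20/3; numerator = -1(-3/7) - 2(1) = -11/7; a_2 = (-11/7)/(20/3) = -33/140
  n = 3: D(3) = 3(3 + 4/3) = 13; numerator = -1(-33/140) - 2(-3/7) = 153/140; a_3 = (153/140)/(13) = 153/1820
  n = 4: D(4) = 4(4 + 4/3) = 64/3; numerator = -1(153/1820) - 2(-33/140) = 141/364; a_4 = (141/364)/(64/3) = 423/23296

r = 1/3; a_0 = 1; a_1 = -3/7; a_2 = -33/140; a_3 = 153/1820; a_4 = 423/23296


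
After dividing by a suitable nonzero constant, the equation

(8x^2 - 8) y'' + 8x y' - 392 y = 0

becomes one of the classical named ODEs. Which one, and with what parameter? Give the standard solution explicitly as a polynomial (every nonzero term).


All three coefficients share the factor -8; dividing through by -8 gives  (1 - x^2) y'' - x y' + 49 y = 0.
This matches the Chebyshev equation (1 - x^2) y'' - x y' + n^2 y = 0 (note the -x y' term, not -2x y') with n^2 = 49, so n = 7; the polynomial solution is T_7(x).
With y = sum_k a_k x^k, matching x^k gives (k+2)(k+1) a_{k+2} = (k^2 - n^2) a_k = (k - 7)(k + 7) a_k. The right side vanishes at k = 7, so the series with the parity of 7 terminates at degree 7.
Standard normalization: leading coefficient of T_n is 2^(n-1), so a_7 = 2^6 = 64. Work downward with a_k = (k+1)(k+2) a_{k+2} / ((k - 7)(k + 7)):
  a_5 = (6)(7)(64) / ((5 - 7)(5 + 7)) = 2688/(-24) = -112
  a_3 = (4)(5)(-112) / ((3 - 7)(3 + 7)) = -2240/(-40) = 56
  a_1 = (2)(3)(56) / ((1 - 7)(1 + 7)) = 336/(-48) = -7
Hence T_7(x) = 64 x^7 - 112 x^5 + 56 x^3 - 7 x.

T_7(x); series = 64 x^7 - 112 x^5 + 56 x^3 - 7 x
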